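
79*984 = 77736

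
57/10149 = 19/3383  =  0.01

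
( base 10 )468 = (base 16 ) 1D4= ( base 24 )JC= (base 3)122100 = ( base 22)l6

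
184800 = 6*30800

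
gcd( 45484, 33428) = 548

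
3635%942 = 809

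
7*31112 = 217784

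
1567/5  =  313 + 2/5  =  313.40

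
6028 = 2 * 3014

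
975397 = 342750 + 632647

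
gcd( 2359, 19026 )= 7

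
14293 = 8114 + 6179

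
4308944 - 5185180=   -  876236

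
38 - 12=26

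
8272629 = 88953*93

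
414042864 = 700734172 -286691308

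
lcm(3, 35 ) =105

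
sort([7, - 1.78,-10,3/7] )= [-10, - 1.78,3/7, 7 ] 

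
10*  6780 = 67800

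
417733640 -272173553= 145560087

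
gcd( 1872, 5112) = 72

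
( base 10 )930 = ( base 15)420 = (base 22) 1K6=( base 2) 1110100010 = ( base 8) 1642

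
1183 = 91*13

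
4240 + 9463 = 13703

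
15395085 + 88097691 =103492776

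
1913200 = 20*95660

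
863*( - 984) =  - 849192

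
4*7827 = 31308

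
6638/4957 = 1+ 1681/4957= 1.34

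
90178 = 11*8198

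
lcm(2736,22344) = 134064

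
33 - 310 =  - 277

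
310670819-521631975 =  - 210961156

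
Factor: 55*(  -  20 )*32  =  -2^7*5^2 * 11^1 = - 35200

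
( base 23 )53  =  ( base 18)6a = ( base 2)1110110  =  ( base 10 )118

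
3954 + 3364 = 7318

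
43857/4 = 10964 + 1/4 = 10964.25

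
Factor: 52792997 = 52792997^1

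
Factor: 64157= 64157^1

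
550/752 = 275/376 = 0.73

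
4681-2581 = 2100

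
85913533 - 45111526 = 40802007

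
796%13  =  3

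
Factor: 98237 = 193^1*509^1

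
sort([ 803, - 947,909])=[ - 947, 803,909]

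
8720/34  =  4360/17 =256.47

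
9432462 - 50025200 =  - 40592738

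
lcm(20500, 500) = 20500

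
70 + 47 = 117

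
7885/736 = 7885/736 = 10.71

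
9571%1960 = 1731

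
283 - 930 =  - 647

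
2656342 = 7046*377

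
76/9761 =76/9761 = 0.01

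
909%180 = 9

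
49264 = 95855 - 46591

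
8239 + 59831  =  68070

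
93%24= 21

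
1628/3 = 542+2/3 = 542.67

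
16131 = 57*283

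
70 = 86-16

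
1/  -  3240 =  - 1/3240= - 0.00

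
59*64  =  3776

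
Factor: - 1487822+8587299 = 7099477=7^1*11^1*137^1*673^1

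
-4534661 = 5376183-9910844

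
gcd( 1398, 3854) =2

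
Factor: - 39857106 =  - 2^1*3^1*97^1*68483^1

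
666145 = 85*7837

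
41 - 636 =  - 595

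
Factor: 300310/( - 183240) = - 2^( - 2)*3^( - 2 )* 59^1=- 59/36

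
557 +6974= 7531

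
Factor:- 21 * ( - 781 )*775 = 3^1 *5^2*7^1*11^1 *31^1*71^1= 12710775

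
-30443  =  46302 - 76745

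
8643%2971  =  2701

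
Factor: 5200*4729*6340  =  2^6*5^3*13^1*317^1*4729^1 = 155905672000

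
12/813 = 4/271 = 0.01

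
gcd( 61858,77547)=1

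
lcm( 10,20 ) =20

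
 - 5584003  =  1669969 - 7253972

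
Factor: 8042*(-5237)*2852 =-2^3*23^1*31^1*4021^1*5237^1 = -120114700808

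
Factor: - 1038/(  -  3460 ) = 2^( -1 )*3^1*5^( - 1) = 3/10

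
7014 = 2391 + 4623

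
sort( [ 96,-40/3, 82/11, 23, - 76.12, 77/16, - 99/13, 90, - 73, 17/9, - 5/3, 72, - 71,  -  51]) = [ - 76.12, - 73, - 71, - 51, - 40/3, - 99/13, - 5/3 , 17/9  ,  77/16, 82/11,23 , 72,90, 96 ] 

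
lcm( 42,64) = 1344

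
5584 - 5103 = 481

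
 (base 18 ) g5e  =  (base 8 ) 12250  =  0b1010010101000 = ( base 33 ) 4s8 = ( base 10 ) 5288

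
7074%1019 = 960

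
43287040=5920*7312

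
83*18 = 1494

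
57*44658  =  2545506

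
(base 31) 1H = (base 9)53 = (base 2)110000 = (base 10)48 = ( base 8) 60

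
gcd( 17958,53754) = 6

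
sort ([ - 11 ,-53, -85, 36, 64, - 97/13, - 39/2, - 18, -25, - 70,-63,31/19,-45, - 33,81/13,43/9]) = [ - 85, - 70,-63, - 53,-45, - 33,  -  25,-39/2, - 18, - 11, - 97/13,31/19,43/9,81/13 , 36, 64 ]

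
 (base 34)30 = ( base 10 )102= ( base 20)52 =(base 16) 66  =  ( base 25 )42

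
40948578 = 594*68937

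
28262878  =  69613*406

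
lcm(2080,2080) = 2080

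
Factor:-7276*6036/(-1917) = 14639312/639 = 2^4*3^( - 2)*17^1  *71^(-1 )*107^1*503^1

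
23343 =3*7781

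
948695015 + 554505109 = 1503200124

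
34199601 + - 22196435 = 12003166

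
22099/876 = 22099/876 = 25.23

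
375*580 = 217500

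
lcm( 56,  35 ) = 280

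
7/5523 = 1/789= 0.00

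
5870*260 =1526200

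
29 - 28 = 1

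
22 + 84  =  106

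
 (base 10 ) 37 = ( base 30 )17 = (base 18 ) 21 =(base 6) 101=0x25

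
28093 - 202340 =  - 174247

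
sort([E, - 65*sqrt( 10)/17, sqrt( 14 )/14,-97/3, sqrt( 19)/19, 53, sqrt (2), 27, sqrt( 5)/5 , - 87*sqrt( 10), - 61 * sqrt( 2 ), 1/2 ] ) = [ - 87*sqrt( 10),  -  61 *sqrt( 2),-97/3, - 65*sqrt( 10)/17, sqrt (19 ) /19,  sqrt(14) /14, sqrt(5 ) /5, 1/2, sqrt( 2 ),E, 27, 53]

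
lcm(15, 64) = 960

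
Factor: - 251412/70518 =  - 2^1*23^(-1)*41^1= -  82/23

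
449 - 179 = 270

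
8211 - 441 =7770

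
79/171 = 79/171 = 0.46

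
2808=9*312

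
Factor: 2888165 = 5^1 * 7^1 *179^1 *461^1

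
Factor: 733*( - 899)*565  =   - 372316355  =  - 5^1 *29^1*31^1*113^1*733^1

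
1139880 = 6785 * 168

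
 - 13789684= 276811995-290601679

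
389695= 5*77939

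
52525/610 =86 + 13/122 = 86.11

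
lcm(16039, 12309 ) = 529287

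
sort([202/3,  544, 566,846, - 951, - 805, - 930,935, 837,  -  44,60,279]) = [ -951, - 930 ,  -  805, - 44,60, 202/3, 279,544,566, 837,  846, 935] 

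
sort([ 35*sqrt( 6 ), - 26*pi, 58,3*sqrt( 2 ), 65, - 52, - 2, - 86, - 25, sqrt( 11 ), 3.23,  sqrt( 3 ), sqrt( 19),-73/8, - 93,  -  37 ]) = [ - 93,-86, - 26*pi,-52 ,-37, - 25, - 73/8, - 2,sqrt(3), 3.23,  sqrt( 11), 3*sqrt(2),  sqrt( 19), 58 , 65,  35*sqrt( 6)]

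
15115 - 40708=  - 25593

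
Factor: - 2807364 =-2^2*3^1 * 7^1*19^1*1759^1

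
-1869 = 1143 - 3012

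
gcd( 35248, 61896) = 8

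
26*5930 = 154180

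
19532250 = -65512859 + 85045109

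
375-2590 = -2215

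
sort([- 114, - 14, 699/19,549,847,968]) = [ - 114, - 14,699/19, 549, 847,968]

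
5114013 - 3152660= 1961353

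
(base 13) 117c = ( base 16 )9A5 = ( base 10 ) 2469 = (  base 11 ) 1945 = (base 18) 7b3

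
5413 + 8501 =13914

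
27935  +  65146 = 93081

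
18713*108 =2021004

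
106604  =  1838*58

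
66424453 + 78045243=144469696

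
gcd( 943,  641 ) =1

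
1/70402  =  1/70402 =0.00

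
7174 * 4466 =32039084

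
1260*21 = 26460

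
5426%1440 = 1106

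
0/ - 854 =0/1 = - 0.00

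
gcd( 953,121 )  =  1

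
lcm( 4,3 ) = 12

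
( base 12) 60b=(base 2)1101101011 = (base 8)1553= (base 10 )875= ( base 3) 1012102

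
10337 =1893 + 8444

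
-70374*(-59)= 4152066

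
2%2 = 0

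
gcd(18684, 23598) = 54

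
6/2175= 2/725 = 0.00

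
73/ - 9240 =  - 1  +  9167/9240 = -0.01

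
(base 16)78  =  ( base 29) 44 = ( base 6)320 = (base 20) 60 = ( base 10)120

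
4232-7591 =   -  3359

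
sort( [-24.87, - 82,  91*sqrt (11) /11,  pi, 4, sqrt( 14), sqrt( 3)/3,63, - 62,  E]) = [ - 82  , - 62, - 24.87,sqrt( 3)/3, E,pi, sqrt(14 ), 4,91*sqrt(11)/11, 63]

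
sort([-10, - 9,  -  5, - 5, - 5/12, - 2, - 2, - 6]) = [ - 10,-9, - 6, - 5,-5, - 2, - 2, - 5/12]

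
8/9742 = 4/4871 = 0.00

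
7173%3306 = 561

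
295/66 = 295/66  =  4.47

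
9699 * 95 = 921405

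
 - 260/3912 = - 65/978 = - 0.07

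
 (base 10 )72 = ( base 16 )48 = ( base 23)33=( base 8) 110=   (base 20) 3c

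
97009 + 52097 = 149106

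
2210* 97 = 214370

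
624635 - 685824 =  - 61189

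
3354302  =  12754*263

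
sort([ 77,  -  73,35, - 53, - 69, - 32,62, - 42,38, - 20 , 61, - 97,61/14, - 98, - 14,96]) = [  -  98 , - 97, - 73, - 69, - 53, - 42,-32, - 20,  -  14,61/14,35 , 38,61,62,77, 96] 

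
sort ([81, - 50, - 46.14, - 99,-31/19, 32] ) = [ - 99, - 50,-46.14, - 31/19 , 32,81]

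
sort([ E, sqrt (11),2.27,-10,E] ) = [ - 10,2.27,  E, E,sqrt ( 11 )] 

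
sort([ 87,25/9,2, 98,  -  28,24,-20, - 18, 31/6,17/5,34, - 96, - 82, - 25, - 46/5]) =[ - 96, - 82, - 28, - 25, - 20, - 18, - 46/5, 2,  25/9,17/5 , 31/6,  24,34,87,  98]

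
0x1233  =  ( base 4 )1020303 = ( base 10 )4659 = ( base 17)g21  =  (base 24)823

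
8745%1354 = 621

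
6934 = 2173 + 4761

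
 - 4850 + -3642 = -8492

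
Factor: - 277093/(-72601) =37^1 * 79^ ( - 1 )*919^(-1)*7489^1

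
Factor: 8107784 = 2^3*983^1*1031^1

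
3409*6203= 21146027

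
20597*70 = 1441790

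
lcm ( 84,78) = 1092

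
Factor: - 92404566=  -2^1* 3^2*881^1 * 5827^1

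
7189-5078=2111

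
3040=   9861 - 6821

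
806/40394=403/20197 = 0.02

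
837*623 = 521451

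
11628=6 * 1938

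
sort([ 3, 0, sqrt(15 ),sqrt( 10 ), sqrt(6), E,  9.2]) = [ 0,sqrt( 6),E,3,sqrt(10), sqrt(15), 9.2]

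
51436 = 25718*2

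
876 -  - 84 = 960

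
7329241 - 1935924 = 5393317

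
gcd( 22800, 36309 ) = 57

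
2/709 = 2/709 = 0.00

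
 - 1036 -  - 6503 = 5467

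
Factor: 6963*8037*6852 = 2^2*3^4*11^1 *19^1*47^1*211^1*571^1=383449095612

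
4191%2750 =1441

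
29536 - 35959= - 6423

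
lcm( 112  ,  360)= 5040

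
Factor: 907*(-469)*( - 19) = 7^1*19^1*67^1*907^1 = 8082277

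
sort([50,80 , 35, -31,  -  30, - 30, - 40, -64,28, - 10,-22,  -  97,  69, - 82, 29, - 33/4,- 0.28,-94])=[- 97, - 94 , - 82,- 64,-40, - 31,  -  30,  -  30,  -  22 , - 10,  -  33/4, - 0.28 , 28, 29, 35,50,  69, 80 ] 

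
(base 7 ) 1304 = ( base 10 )494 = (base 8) 756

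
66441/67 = 66441/67=991.66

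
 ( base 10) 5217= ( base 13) 24b4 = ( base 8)12141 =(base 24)919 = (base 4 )1101201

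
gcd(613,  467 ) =1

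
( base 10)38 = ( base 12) 32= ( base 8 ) 46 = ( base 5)123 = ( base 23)1f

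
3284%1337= 610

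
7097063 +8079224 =15176287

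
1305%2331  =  1305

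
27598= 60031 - 32433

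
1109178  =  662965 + 446213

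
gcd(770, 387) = 1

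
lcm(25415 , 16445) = 279565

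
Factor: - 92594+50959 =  - 41635=- 5^1*11^1*757^1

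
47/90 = 47/90=0.52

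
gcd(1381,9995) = 1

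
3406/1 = 3406 = 3406.00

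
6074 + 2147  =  8221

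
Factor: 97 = 97^1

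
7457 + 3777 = 11234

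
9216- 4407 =4809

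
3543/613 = 3543/613 = 5.78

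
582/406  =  1 + 88/203 = 1.43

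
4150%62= 58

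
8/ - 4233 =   -  8/4233 = - 0.00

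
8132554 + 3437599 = 11570153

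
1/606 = 1/606  =  0.00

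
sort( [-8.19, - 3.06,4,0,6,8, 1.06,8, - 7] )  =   [ - 8.19, - 7, - 3.06,0, 1.06,4, 6,8,8]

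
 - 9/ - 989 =9/989 = 0.01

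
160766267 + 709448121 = 870214388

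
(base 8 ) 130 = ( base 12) 74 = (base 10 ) 88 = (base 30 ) 2s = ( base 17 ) 53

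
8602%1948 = 810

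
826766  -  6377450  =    -  5550684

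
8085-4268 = 3817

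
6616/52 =1654/13 = 127.23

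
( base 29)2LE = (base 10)2305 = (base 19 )676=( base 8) 4401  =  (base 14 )BA9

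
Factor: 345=3^1*5^1*23^1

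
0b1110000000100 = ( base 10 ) 7172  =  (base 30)7t2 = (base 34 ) 66W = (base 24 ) CAK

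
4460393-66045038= - 61584645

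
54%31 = 23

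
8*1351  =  10808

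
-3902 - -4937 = 1035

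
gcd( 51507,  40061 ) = 5723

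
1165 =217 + 948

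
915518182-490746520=424771662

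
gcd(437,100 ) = 1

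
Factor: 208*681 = 2^4*3^1 * 13^1*227^1 = 141648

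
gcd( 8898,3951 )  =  3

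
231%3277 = 231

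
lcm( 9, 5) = 45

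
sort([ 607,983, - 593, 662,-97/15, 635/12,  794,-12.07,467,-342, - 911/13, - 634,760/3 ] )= [-634, - 593, - 342, - 911/13,  -  12.07,  -  97/15,635/12,760/3, 467,607 , 662, 794,983 ] 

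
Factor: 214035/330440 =2^(- 3) * 3^1*11^( - 1) *19^1= 57/88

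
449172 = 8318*54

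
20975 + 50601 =71576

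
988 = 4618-3630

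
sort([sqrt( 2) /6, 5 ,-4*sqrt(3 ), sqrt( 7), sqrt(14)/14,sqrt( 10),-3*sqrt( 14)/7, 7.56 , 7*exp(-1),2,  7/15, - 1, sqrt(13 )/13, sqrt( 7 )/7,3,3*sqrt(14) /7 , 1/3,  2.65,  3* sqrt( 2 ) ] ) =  [ - 4*sqrt( 3),-3*sqrt( 14) /7,  -  1,sqrt( 2 ) /6,sqrt( 14)/14, sqrt( 13 ) /13 , 1/3 , sqrt( 7)/7,7/15, 3 * sqrt(14 ) /7,2,7*exp( -1 ),sqrt( 7), 2.65,3,  sqrt ( 10), 3  *  sqrt( 2),5, 7.56] 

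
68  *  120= 8160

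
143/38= 3 + 29/38 = 3.76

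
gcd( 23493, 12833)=41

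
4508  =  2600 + 1908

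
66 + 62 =128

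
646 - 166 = 480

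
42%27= 15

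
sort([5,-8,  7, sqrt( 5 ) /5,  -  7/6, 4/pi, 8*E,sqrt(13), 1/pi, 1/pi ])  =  [-8 , - 7/6, 1/pi, 1/pi, sqrt( 5 ) /5,4/pi,  sqrt( 13 ),5, 7, 8*E]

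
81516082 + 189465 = 81705547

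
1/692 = 1/692 = 0.00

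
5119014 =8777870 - 3658856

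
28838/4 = 14419/2 = 7209.50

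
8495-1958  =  6537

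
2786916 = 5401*516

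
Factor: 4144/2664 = 14/9= 2^1*3^( - 2 )* 7^1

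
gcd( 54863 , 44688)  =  1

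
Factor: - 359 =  - 359^1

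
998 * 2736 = 2730528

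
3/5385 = 1/1795  =  0.00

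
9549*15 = 143235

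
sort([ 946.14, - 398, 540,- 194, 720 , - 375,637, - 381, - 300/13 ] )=[-398, - 381,-375,  -  194,-300/13  ,  540, 637 , 720,  946.14 ] 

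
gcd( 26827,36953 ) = 1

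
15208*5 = 76040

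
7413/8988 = 353/428 = 0.82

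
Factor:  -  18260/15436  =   - 5^1*11^1*17^ (- 1)*83^1*227^(  -  1)  =  - 4565/3859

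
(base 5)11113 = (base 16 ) 30F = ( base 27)120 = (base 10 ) 783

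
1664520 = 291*5720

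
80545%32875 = 14795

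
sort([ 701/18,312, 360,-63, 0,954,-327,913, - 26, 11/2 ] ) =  [ - 327, - 63,  -  26, 0, 11/2 , 701/18, 312,360, 913, 954]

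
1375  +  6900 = 8275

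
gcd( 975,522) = 3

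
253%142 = 111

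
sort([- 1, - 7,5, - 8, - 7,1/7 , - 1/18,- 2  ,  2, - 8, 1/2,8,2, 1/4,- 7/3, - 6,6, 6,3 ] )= [-8,  -  8,-7,- 7, - 6, - 7/3, - 2, - 1,-1/18, 1/7, 1/4,1/2,2, 2, 3, 5, 6, 6, 8 ] 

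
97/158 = 97/158 = 0.61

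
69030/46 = 1500+15/23 = 1500.65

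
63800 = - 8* (-7975) 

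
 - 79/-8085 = 79/8085 = 0.01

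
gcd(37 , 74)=37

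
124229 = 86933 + 37296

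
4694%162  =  158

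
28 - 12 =16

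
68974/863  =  68974/863 = 79.92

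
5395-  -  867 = 6262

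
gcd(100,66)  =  2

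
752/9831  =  752/9831=0.08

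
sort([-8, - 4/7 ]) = [ - 8 , - 4/7]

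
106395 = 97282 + 9113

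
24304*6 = 145824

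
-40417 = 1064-41481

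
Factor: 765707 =765707^1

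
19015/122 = 19015/122 = 155.86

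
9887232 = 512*19311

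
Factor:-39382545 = -3^1*5^1*2625503^1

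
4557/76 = 59 + 73/76 = 59.96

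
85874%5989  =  2028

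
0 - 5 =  - 5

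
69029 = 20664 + 48365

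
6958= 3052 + 3906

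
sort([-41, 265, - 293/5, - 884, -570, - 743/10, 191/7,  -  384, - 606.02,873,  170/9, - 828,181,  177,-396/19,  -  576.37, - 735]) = [-884, - 828, -735, - 606.02,-576.37, - 570,-384,-743/10, - 293/5, - 41 , - 396/19,170/9 , 191/7, 177, 181,265, 873 ] 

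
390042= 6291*62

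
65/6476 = 65/6476 = 0.01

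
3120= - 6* ( - 520)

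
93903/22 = 4268  +  7/22 = 4268.32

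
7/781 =7/781 = 0.01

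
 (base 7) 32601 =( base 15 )2659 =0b1111111111000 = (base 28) ac8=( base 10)8184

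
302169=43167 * 7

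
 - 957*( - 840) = 803880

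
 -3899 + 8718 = 4819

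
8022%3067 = 1888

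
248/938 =124/469 = 0.26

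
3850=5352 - 1502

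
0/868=0=0.00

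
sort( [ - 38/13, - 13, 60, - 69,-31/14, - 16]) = [ - 69, - 16, - 13, - 38/13, - 31/14,  60 ]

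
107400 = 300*358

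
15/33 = 5/11  =  0.45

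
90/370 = 9/37= 0.24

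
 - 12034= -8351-3683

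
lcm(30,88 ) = 1320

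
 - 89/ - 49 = 1 + 40/49 = 1.82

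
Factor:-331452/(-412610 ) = 486/605 = 2^1*3^5 * 5^( - 1) * 11^(-2)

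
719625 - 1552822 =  -833197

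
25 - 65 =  - 40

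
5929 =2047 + 3882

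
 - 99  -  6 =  - 105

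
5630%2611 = 408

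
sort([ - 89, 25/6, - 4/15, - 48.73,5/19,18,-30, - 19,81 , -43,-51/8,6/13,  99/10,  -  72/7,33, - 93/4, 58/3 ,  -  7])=[  -  89 , - 48.73,- 43,-30, - 93/4,-19, - 72/7 , - 7, - 51/8 ,-4/15,5/19, 6/13 , 25/6, 99/10 , 18, 58/3,  33,  81 ]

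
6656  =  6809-153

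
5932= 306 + 5626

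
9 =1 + 8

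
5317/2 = 5317/2 =2658.50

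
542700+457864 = 1000564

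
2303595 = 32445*71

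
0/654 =0 = 0.00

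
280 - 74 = 206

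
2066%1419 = 647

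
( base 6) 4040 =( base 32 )RO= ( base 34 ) q4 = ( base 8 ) 1570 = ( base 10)888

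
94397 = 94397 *1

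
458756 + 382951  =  841707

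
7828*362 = 2833736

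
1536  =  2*768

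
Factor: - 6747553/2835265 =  - 5^( - 1)*31^1* 307^1  *  709^1*567053^( - 1)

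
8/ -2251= - 1+ 2243/2251 = -  0.00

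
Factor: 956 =2^2*239^1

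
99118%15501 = 6112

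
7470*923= 6894810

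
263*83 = 21829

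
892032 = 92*9696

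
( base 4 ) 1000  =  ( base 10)64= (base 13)4C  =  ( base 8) 100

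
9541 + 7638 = 17179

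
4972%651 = 415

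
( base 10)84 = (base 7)150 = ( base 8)124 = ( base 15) 59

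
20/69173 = 20/69173 = 0.00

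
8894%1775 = 19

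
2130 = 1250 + 880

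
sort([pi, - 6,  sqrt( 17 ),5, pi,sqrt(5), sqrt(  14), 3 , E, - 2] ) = [ - 6, - 2,sqrt( 5 ),  E,3,pi,  pi, sqrt( 14) , sqrt(17), 5] 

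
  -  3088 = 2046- 5134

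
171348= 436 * 393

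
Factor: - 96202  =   - 2^1*103^1*467^1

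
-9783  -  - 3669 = -6114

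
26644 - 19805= 6839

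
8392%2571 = 679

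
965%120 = 5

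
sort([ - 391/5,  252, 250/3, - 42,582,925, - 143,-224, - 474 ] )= [ - 474, - 224, - 143 , - 391/5,-42, 250/3,252 , 582,925]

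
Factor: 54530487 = 3^2*11^1*550813^1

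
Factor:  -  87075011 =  - 3631^1*23981^1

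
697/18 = 697/18 = 38.72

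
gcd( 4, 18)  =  2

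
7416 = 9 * 824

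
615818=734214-118396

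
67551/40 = 1688+31/40 = 1688.78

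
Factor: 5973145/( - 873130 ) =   -  2^( - 1)* 269^1*4441^1*87313^(  -  1) = -1194629/174626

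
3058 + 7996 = 11054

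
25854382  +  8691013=34545395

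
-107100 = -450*238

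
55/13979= 55/13979 = 0.00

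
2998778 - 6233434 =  - 3234656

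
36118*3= 108354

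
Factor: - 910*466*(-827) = 350697620 = 2^2*5^1 * 7^1*13^1  *233^1 * 827^1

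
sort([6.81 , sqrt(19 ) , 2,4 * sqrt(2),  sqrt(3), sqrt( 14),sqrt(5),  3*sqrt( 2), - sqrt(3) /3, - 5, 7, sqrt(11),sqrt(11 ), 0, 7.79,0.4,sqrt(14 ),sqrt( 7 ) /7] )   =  [ - 5,-sqrt( 3)/3,0,sqrt(7)/7 , 0.4,sqrt(3) , 2,sqrt(5 ), sqrt(11),sqrt( 11), sqrt(14 ), sqrt (14),3 * sqrt( 2 ),sqrt( 19 ) , 4 * sqrt( 2 ),6.81,7,7.79]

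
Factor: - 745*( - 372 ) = 2^2 * 3^1*5^1*31^1*149^1 = 277140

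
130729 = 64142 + 66587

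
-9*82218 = -739962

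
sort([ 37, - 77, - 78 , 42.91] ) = [ - 78, - 77,37, 42.91]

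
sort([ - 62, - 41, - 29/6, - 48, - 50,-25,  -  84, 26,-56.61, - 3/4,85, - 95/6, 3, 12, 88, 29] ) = [-84, - 62,-56.61  , -50 ,  -  48 ,  -  41, - 25,  -  95/6, - 29/6, - 3/4, 3, 12 , 26, 29,85, 88] 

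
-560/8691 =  - 560/8691 = -0.06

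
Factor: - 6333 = -3^1 * 2111^1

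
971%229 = 55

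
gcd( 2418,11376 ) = 6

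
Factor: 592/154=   296/77 = 2^3*7^( - 1)*11^( - 1)*37^1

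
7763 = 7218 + 545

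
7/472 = 7/472  =  0.01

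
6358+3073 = 9431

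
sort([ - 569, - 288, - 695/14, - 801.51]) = [ - 801.51, - 569,- 288, - 695/14]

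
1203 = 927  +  276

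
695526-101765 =593761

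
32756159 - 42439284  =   - 9683125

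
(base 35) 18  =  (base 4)223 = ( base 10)43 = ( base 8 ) 53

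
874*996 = 870504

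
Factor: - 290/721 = - 2^1*5^1*7^(-1)*29^1*103^( - 1)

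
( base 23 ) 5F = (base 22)5k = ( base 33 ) 3v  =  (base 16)82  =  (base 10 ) 130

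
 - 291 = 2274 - 2565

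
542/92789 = 542/92789 = 0.01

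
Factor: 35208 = 2^3*3^3*163^1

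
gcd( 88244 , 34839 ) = 1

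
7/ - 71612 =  - 7/71612 = - 0.00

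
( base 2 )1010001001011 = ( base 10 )5195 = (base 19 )E78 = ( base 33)4PE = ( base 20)cjf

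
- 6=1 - 7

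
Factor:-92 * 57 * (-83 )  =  2^2 * 3^1*19^1 * 23^1*83^1 = 435252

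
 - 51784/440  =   - 118 + 17/55= - 117.69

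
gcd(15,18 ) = 3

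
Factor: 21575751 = 3^1*337^1*21341^1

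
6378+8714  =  15092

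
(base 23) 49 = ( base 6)245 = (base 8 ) 145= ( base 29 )3e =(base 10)101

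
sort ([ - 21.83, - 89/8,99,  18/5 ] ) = [  -  21.83, - 89/8,18/5, 99]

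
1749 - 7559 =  - 5810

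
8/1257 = 8/1257= 0.01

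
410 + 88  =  498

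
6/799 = 6/799 = 0.01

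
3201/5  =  3201/5 = 640.20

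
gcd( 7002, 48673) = 1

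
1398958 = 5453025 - 4054067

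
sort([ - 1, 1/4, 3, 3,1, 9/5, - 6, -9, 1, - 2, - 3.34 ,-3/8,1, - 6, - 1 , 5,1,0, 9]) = [- 9,-6,-6, - 3.34 ,- 2, - 1, - 1, - 3/8,  0 , 1/4, 1,1 , 1, 1,9/5,3,3, 5,9 ] 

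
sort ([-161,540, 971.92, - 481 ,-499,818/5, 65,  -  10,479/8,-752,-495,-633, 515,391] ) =[ - 752, - 633,-499, - 495, - 481 , - 161, - 10, 479/8, 65,818/5 , 391, 515,540,971.92 ]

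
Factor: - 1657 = -1657^1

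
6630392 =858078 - -5772314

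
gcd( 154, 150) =2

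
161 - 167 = -6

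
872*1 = 872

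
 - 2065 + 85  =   - 1980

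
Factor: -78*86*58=-2^3* 3^1*13^1*29^1*43^1 = - 389064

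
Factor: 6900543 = 3^2*13^1 * 58979^1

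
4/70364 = 1/17591 = 0.00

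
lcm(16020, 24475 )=881100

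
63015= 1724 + 61291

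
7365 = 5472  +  1893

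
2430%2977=2430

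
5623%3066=2557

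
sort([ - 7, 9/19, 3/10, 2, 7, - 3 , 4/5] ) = [ - 7, - 3, 3/10, 9/19, 4/5, 2, 7]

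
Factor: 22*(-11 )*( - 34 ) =8228  =  2^2*11^2*17^1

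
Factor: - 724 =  - 2^2 * 181^1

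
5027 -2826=2201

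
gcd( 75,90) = 15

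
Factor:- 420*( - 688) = 2^6*3^1*5^1*7^1*43^1 = 288960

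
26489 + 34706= 61195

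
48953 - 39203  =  9750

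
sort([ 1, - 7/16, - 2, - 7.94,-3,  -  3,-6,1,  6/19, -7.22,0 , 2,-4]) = [ - 7.94,-7.22,-6,-4  , - 3, - 3, - 2, -7/16 , 0 , 6/19,1,1,2] 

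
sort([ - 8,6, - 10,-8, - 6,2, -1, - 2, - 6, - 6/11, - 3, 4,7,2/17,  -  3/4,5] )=[ - 10 , - 8, - 8, - 6, - 6, - 3, - 2,-1,- 3/4, - 6/11 , 2/17,2,4,5,6,7]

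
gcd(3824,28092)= 4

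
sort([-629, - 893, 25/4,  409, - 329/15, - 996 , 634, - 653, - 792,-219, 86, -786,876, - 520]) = [-996, - 893, - 792,  -  786, - 653, - 629, - 520, - 219, - 329/15,25/4,  86 , 409,634,876 ]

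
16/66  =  8/33 = 0.24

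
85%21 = 1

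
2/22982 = 1/11491 =0.00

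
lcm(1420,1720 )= 122120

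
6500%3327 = 3173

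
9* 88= 792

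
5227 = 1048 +4179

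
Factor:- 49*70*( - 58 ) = 198940  =  2^2 * 5^1*7^3*  29^1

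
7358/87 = 84+50/87 = 84.57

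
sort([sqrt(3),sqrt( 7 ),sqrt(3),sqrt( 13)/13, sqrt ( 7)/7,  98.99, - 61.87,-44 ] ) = [ - 61.87, - 44, sqrt( 13 )/13, sqrt( 7)/7, sqrt( 3 ), sqrt( 3), sqrt (7),98.99]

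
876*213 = 186588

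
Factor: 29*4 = 2^2*29^1 = 116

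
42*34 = 1428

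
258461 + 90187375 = 90445836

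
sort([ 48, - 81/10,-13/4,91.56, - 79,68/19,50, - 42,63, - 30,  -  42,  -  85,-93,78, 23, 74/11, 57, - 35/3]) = [-93, - 85, - 79,-42, - 42,-30, - 35/3, - 81/10, - 13/4,  68/19, 74/11, 23,  48, 50, 57, 63, 78,  91.56] 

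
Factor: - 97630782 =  - 2^1*3^1*16271797^1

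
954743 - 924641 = 30102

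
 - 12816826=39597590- 52414416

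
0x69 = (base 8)151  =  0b1101001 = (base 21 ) 50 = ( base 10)105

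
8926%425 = 1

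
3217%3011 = 206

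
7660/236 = 1915/59 = 32.46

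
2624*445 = 1167680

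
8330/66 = 4165/33 = 126.21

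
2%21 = 2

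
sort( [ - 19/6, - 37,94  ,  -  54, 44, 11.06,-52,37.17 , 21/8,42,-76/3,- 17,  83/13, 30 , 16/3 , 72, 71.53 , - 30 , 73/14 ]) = [ - 54, - 52,- 37, - 30, - 76/3,-17,- 19/6,21/8, 73/14 , 16/3, 83/13 , 11.06,30,37.17,42,44, 71.53 , 72, 94]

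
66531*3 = 199593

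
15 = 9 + 6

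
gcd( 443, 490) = 1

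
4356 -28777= - 24421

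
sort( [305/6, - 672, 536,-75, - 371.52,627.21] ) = [ - 672, - 371.52, - 75, 305/6 , 536, 627.21] 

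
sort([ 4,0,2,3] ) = [ 0,  2,3 , 4]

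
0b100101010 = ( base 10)298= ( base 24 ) CA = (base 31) 9j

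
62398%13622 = 7910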